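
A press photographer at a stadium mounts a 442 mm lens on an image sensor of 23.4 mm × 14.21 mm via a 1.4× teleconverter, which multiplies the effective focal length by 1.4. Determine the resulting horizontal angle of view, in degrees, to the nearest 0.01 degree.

2.17°

Effective focal length f = 442 × 1.4 = 618.8 mm.
α = 2·arctan(23.4 / (2 × 618.8)) = 2·arctan(0.01891) ≈ 2.1664°.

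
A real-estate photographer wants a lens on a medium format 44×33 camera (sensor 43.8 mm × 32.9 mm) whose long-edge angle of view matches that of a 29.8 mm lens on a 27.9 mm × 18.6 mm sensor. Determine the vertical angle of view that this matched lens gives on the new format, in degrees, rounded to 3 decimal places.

Equal long-edge AOV ⇒ f₂ = f₁ · 43.8/27.9 = 29.8 × 1.56989 ≈ 46.7828 mm.
Vertical AOV on the new format = 2·arctan(32.9 / (2 × 46.7828)) = 2·arctan(0.35162) ≈ 38.7459°.

38.746°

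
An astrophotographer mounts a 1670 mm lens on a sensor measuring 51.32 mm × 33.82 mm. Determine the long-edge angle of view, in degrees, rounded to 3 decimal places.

Angle of view α = 2·arctan(w/2f) with w = 51.32 mm and f = 1670 mm.
w/2f = 0.01537; arctan(0.01537) ≈ 0.8803°, so α ≈ 1.7606°.

1.761°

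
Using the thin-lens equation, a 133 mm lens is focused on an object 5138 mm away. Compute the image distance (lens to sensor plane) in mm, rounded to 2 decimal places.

136.53 mm

1/dᵢ = 1/f − 1/dₒ = 1/133 − 1/5138 = 0.0073242 mm⁻¹.
dᵢ = 1/0.0073242 ≈ 136.5343 mm.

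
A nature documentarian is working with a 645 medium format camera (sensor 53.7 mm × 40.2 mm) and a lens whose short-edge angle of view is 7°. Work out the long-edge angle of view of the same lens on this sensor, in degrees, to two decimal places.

9.34°

From the short-edge AOV: f = 40.2 / (2·tan(3.5°)) = 40.2 / 0.12233 ≈ 328.6321 mm.
Long-edge AOV = 2·arctan(53.7 / (2 × 328.6321)) = 2·arctan(0.08170) ≈ 9.3416°.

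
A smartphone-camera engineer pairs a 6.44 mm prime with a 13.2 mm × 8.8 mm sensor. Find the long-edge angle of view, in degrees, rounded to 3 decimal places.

Angle of view α = 2·arctan(w/2f) with w = 13.2 mm and f = 6.44 mm.
w/2f = 1.02484; arctan(1.02484) ≈ 45.7030°, so α ≈ 91.4060°.

91.406°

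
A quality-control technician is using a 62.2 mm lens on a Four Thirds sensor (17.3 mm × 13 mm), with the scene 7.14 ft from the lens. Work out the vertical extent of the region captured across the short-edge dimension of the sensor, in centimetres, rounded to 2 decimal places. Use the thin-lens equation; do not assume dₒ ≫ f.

dₒ: 7.14 ft × 304.8 mm/ft = 2176.27 mm.
Similar triangles through the lens centre give W/dₒ = h/dᵢ; with 1/f = 1/dₒ + 1/dᵢ this gives W = h·(dₒ − f)/f.
W = 13 mm × (2176.27 − 62.2) / 62.2 = 13 × 33.9883 ≈ 441.848 mm = 44.1848 cm.

44.18 cm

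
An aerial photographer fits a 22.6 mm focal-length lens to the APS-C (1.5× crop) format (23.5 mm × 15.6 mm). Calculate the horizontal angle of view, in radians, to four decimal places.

Angle of view α = 2·arctan(w/2f) with w = 23.5 mm and f = 22.6 mm.
w/2f = 0.51991; arctan(0.51991) ≈ 0.4794 rad, so α ≈ 0.9589 rad.

0.9589 rad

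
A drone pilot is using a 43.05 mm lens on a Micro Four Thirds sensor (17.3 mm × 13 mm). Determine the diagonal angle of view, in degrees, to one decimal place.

Sensor diagonal = √(17.3² + 13²) = √468.2900 ≈ 21.6400 mm.
Angle of view α = 2·arctan(d/2f) with d = 21.6400 mm and f = 43.05 mm.
d/2f = 0.25134; arctan(0.25134) ≈ 14.1083°, so α ≈ 28.2165°.

28.2°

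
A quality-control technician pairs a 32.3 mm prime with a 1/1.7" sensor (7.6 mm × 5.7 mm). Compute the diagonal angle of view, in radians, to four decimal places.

0.2920 rad

Sensor diagonal = √(7.6² + 5.7²) = √90.2500 ≈ 9.5000 mm.
Angle of view α = 2·arctan(d/2f) with d = 9.5000 mm and f = 32.3 mm.
d/2f = 0.14706; arctan(0.14706) ≈ 0.1460 rad, so α ≈ 0.2920 rad.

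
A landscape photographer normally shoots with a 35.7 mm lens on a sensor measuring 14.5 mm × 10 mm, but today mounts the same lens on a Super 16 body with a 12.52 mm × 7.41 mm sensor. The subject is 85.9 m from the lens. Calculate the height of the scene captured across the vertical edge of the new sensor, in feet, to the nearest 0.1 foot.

The focal length stays 35.7 mm; the relevant sensor dimension is now h = 7.41 mm. Object distance dₒ = 85.9 m = 85900 mm.
Thin-lens field height W = h·(dₒ − f)/f = 7.41 × (85900 − 35.7)/35.7 ≈ 17822.254 mm = 17822.254/304.8 ft = 58.472 ft.

58.5 ft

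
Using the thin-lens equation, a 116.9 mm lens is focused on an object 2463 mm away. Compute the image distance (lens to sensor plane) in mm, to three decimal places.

1/dᵢ = 1/f − 1/dₒ = 1/116.9 − 1/2463 = 0.0081483 mm⁻¹.
dᵢ = 1/0.0081483 ≈ 122.7248 mm.

122.725 mm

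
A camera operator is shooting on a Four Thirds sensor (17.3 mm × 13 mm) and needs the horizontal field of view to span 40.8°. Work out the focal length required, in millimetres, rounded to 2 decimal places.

From α = 2·arctan(w/2f) we get f = w / (2·tan(α/2)).
With w = 17.3 mm and α/2 = 20.4°, tan(α/2) ≈ 0.37190, so f ≈ 17.3 / 0.74379 ≈ 23.2591 mm.

23.26 mm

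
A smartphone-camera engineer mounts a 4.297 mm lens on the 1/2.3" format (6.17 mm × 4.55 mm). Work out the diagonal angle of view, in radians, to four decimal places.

Sensor diagonal = √(6.17² + 4.55²) = √58.7714 ≈ 7.6663 mm.
Angle of view α = 2·arctan(d/2f) with d = 7.6663 mm and f = 4.297 mm.
d/2f = 0.89205; arctan(0.89205) ≈ 0.7284 rad, so α ≈ 1.4568 rad.

1.4568 rad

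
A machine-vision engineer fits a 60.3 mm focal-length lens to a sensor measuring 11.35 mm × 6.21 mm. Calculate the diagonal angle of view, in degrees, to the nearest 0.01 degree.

Sensor diagonal = √(11.35² + 6.21²) = √167.3866 ≈ 12.9378 mm.
Angle of view α = 2·arctan(d/2f) with d = 12.9378 mm and f = 60.3 mm.
d/2f = 0.10728; arctan(0.10728) ≈ 6.1232°, so α ≈ 12.2464°.

12.25°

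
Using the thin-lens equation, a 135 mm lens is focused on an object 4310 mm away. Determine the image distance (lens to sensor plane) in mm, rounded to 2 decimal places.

1/dᵢ = 1/f − 1/dₒ = 1/135 − 1/4310 = 0.0071754 mm⁻¹.
dᵢ = 1/0.0071754 ≈ 139.3653 mm.

139.37 mm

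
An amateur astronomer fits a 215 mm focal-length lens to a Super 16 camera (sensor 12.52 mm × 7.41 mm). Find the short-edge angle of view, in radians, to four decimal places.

0.0345 rad

Angle of view α = 2·arctan(h/2f) with h = 7.41 mm and f = 215 mm.
h/2f = 0.01723; arctan(0.01723) ≈ 0.0172 rad, so α ≈ 0.0345 rad.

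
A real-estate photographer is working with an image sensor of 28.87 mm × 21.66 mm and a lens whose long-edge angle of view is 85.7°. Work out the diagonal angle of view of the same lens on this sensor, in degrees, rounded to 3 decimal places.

98.457°

From the long-edge AOV: f = 28.87 / (2·tan(42.85°)) = 28.87 / 1.85526 ≈ 15.5611 mm.
Sensor diagonal = √(28.87² + 21.66²) = √1302.6325 ≈ 36.0920 mm.
Diagonal AOV = 2·arctan(36.0920 / (2 × 15.5611)) = 2·arctan(1.15969) ≈ 98.4574°.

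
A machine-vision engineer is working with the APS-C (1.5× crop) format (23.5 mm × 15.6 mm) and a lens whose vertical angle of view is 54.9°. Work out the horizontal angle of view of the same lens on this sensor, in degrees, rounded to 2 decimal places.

From the vertical AOV: f = 15.6 / (2·tan(27.45°)) = 15.6 / 1.03892 ≈ 15.0156 mm.
Horizontal AOV = 2·arctan(23.5 / (2 × 15.0156)) = 2·arctan(0.78252) ≈ 76.0876°.

76.09°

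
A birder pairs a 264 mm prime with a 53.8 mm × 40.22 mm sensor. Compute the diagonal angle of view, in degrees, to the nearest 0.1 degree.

Sensor diagonal = √(53.8² + 40.22²) = √4512.0884 ≈ 67.1721 mm.
Angle of view α = 2·arctan(d/2f) with d = 67.1721 mm and f = 264 mm.
d/2f = 0.12722; arctan(0.12722) ≈ 7.2502°, so α ≈ 14.5004°.

14.5°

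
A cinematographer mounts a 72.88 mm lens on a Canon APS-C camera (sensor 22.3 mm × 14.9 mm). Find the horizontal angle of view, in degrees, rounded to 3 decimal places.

Angle of view α = 2·arctan(w/2f) with w = 22.3 mm and f = 72.88 mm.
w/2f = 0.15299; arctan(0.15299) ≈ 8.6983°, so α ≈ 17.3966°.

17.397°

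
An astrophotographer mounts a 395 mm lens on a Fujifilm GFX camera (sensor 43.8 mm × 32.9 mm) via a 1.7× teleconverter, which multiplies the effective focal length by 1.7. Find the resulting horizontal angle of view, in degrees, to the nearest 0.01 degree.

Effective focal length f = 395 × 1.7 = 671.5 mm.
α = 2·arctan(43.8 / (2 × 671.5)) = 2·arctan(0.03261) ≈ 3.7359°.

3.74°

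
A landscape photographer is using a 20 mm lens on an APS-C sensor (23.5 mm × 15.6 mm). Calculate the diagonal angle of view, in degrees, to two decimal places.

Sensor diagonal = √(23.5² + 15.6²) = √795.6100 ≈ 28.2066 mm.
Angle of view α = 2·arctan(d/2f) with d = 28.2066 mm and f = 20 mm.
d/2f = 0.70516; arctan(0.70516) ≈ 35.1901°, so α ≈ 70.3802°.

70.38°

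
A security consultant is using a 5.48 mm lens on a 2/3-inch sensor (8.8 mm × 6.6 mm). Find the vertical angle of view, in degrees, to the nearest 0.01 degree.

Angle of view α = 2·arctan(h/2f) with h = 6.6 mm and f = 5.48 mm.
h/2f = 0.60219; arctan(0.60219) ≈ 31.0559°, so α ≈ 62.1118°.

62.11°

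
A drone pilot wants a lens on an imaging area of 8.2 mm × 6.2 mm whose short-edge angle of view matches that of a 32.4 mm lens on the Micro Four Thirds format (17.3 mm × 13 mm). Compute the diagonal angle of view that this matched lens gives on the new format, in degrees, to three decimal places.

36.798°

Equal short-edge AOV ⇒ f₂ = f₁ · 6.2/13 = 32.4 × 0.47692 ≈ 15.4523 mm.
Sensor diagonal = √(8.2² + 6.2²) = √105.6800 ≈ 10.2801 mm.
Diagonal AOV on the new format = 2·arctan(10.2801 / (2 × 15.4523)) = 2·arctan(0.33264) ≈ 36.7983°.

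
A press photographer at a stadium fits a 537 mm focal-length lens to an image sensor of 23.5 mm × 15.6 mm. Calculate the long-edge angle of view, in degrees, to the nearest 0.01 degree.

2.51°

Angle of view α = 2·arctan(w/2f) with w = 23.5 mm and f = 537 mm.
w/2f = 0.02188; arctan(0.02188) ≈ 1.2535°, so α ≈ 2.5070°.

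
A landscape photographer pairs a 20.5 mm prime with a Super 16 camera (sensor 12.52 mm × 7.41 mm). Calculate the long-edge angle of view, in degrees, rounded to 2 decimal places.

Angle of view α = 2·arctan(w/2f) with w = 12.52 mm and f = 20.5 mm.
w/2f = 0.30537; arctan(0.30537) ≈ 16.9809°, so α ≈ 33.9618°.

33.96°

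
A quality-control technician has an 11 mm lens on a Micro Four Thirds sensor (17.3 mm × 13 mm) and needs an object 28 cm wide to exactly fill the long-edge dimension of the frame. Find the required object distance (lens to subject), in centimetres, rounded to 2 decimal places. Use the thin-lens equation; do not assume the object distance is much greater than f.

18.90 cm

W: 28 cm = 280 mm.
Magnification m = w/W = dᵢ/dₒ; combined with 1/f = 1/dₒ + 1/dᵢ this gives dₒ = f·(1 + W/w).
dₒ = 11 mm × (1 + 280/17.3) = 11 × 17.1850 ≈ 189.035 mm = 18.9035 cm.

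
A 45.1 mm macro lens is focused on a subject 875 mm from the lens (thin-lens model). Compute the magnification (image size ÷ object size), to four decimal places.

Thin lens: 1/f = 1/dₒ + 1/dᵢ → 1/dᵢ = 1/45.1 − 1/875 = 0.0210301 mm⁻¹, so dᵢ ≈ 47.5509 mm.
Magnification m = dᵢ/dₒ = 47.5509/875 ≈ 0.05434.

0.0543×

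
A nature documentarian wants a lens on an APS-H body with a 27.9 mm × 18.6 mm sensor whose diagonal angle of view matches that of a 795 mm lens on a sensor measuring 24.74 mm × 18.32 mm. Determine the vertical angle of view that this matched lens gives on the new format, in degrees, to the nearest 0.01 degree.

Sensor diagonal = √(24.74² + 18.32²) = √947.6900 ≈ 30.7846 mm.
Sensor diagonal = √(27.9² + 18.6²) = √1124.3700 ≈ 33.5316 mm.
Equal diagonal AOV ⇒ f₂ = f₁ · 33.5316/30.7846 = 795 × 1.08923 ≈ 865.9416 mm.
Vertical AOV on the new format = 2·arctan(18.6 / (2 × 865.9416)) = 2·arctan(0.01074) ≈ 1.2306°.

1.23°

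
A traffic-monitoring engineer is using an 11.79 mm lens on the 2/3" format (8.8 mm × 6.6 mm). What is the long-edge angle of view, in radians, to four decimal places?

0.7144 rad

Angle of view α = 2·arctan(w/2f) with w = 8.8 mm and f = 11.79 mm.
w/2f = 0.37320; arctan(0.37320) ≈ 0.3572 rad, so α ≈ 0.7144 rad.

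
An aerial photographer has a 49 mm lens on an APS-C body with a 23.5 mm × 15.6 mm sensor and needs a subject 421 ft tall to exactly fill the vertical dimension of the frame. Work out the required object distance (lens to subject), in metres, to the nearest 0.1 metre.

W: 421 ft × 304.8 mm/ft = 128320.80 mm.
Magnification m = h/W = dᵢ/dₒ; combined with 1/f = 1/dₒ + 1/dᵢ this gives dₒ = f·(1 + W/h).
dₒ = 49 mm × (1 + 128321/15.6) = 49 × 8226.6920 ≈ 403107.910 mm = 403.108 m.

403.1 m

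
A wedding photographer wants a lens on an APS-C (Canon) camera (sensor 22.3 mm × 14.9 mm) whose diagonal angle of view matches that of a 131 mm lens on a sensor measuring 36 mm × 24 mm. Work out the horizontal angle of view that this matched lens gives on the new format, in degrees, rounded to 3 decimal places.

15.637°

Sensor diagonal = √(36² + 24²) = √1872.0000 ≈ 43.2666 mm.
Sensor diagonal = √(22.3² + 14.9²) = √719.3000 ≈ 26.8198 mm.
Equal diagonal AOV ⇒ f₂ = f₁ · 26.8198/43.2666 = 131 × 0.61987 ≈ 81.2032 mm.
Horizontal AOV on the new format = 2·arctan(22.3 / (2 × 81.2032)) = 2·arctan(0.13731) ≈ 15.6368°.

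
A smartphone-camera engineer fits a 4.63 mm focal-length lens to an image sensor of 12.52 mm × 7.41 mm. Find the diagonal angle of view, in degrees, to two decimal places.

115.05°

Sensor diagonal = √(12.52² + 7.41²) = √211.6585 ≈ 14.5485 mm.
Angle of view α = 2·arctan(d/2f) with d = 14.5485 mm and f = 4.63 mm.
d/2f = 1.57111; arctan(1.57111) ≈ 57.5236°, so α ≈ 115.0471°.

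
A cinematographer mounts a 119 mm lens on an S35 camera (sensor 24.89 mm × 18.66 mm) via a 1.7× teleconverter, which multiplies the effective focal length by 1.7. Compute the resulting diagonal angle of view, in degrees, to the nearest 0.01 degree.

8.79°

Effective focal length f = 119 × 1.7 = 202.3 mm.
Sensor diagonal = √(24.89² + 18.66²) = √967.7077 ≈ 31.1080 mm.
α = 2·arctan(31.108 / (2 × 202.3)) = 2·arctan(0.07689) ≈ 8.7932°.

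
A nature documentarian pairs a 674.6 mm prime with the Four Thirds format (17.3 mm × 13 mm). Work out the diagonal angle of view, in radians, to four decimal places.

0.0321 rad

Sensor diagonal = √(17.3² + 13²) = √468.2900 ≈ 21.6400 mm.
Angle of view α = 2·arctan(d/2f) with d = 21.6400 mm and f = 674.6 mm.
d/2f = 0.01604; arctan(0.01604) ≈ 0.0160 rad, so α ≈ 0.0321 rad.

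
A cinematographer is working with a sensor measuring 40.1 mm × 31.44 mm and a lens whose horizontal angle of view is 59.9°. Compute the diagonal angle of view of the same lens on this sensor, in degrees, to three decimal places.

72.421°

From the horizontal AOV: f = 40.1 / (2·tan(29.95°)) = 40.1 / 1.15237 ≈ 34.7977 mm.
Sensor diagonal = √(40.1² + 31.44²) = √2596.4836 ≈ 50.9557 mm.
Diagonal AOV = 2·arctan(50.9557 / (2 × 34.7977)) = 2·arctan(0.73217) ≈ 72.4210°.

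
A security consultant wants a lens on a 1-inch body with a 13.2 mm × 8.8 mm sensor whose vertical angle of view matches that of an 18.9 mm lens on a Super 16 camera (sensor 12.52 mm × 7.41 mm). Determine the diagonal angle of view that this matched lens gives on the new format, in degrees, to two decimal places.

Equal vertical AOV ⇒ f₂ = f₁ · 8.8/7.41 = 18.9 × 1.18758 ≈ 22.4453 mm.
Sensor diagonal = √(13.2² + 8.8²) = √251.6800 ≈ 15.8644 mm.
Diagonal AOV on the new format = 2·arctan(15.8644 / (2 × 22.4453)) = 2·arctan(0.35340) ≈ 38.9269°.

38.93°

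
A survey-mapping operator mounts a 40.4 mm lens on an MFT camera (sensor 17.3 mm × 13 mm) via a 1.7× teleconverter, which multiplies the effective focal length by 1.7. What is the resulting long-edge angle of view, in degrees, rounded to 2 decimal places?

14.36°

Effective focal length f = 40.4 × 1.7 = 68.68 mm.
α = 2·arctan(17.3 / (2 × 68.68)) = 2·arctan(0.12595) ≈ 14.3568°.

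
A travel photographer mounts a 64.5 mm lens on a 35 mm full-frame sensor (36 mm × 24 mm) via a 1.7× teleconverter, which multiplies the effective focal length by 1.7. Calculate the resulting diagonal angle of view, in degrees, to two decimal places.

Effective focal length f = 64.5 × 1.7 = 109.65 mm.
Sensor diagonal = √(36² + 24²) = √1872.0000 ≈ 43.2666 mm.
α = 2·arctan(43.267 / (2 × 109.65)) = 2·arctan(0.19729) ≈ 22.3216°.

22.32°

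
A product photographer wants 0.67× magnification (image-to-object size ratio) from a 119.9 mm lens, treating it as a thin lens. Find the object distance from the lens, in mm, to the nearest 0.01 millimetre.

With m = dᵢ/dₒ and 1/f = 1/dₒ + 1/dᵢ, substituting dᵢ = m·dₒ gives 1/f = (1 + 1/m)/dₒ, hence dₒ = f·(1 + 1/m).
dₒ = 119.9 × (1 + 1/0.67) = 119.9 × 2.49254 ≈ 298.855 mm.

298.86 mm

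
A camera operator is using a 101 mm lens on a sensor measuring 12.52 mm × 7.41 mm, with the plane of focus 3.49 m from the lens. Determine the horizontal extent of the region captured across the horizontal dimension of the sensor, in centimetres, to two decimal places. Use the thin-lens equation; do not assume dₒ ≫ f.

42.01 cm

dₒ: 3.49 m = 3490 mm.
Similar triangles through the lens centre give W/dₒ = w/dᵢ; with 1/f = 1/dₒ + 1/dᵢ this gives W = w·(dₒ − f)/f.
W = 12.52 mm × (3490 − 101) / 101 = 12.52 × 33.5545 ≈ 420.102 mm = 42.0102 cm.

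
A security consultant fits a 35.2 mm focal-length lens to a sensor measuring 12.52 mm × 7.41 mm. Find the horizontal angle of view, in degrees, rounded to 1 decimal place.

20.2°

Angle of view α = 2·arctan(w/2f) with w = 12.52 mm and f = 35.2 mm.
w/2f = 0.17784; arctan(0.17784) ≈ 10.0841°, so α ≈ 20.1682°.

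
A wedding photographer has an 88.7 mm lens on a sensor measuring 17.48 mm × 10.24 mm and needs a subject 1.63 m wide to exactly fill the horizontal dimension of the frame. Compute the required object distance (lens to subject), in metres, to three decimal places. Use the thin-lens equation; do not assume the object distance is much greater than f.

8.360 m

W: 1.63 m = 1630 mm.
Magnification m = w/W = dᵢ/dₒ; combined with 1/f = 1/dₒ + 1/dᵢ this gives dₒ = f·(1 + W/w).
dₒ = 88.7 mm × (1 + 1630/17.48) = 88.7 × 94.2494 ≈ 8359.924 mm = 8.35992 m.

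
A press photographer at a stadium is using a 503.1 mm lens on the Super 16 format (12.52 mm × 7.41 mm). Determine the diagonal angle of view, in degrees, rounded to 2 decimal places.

Sensor diagonal = √(12.52² + 7.41²) = √211.6585 ≈ 14.5485 mm.
Angle of view α = 2·arctan(d/2f) with d = 14.5485 mm and f = 503.1 mm.
d/2f = 0.01446; arctan(0.01446) ≈ 0.8284°, so α ≈ 1.6567°.

1.66°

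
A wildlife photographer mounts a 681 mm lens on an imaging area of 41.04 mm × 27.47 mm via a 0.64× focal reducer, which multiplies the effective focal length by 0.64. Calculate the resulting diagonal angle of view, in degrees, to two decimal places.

Effective focal length f = 681 × 0.64 = 435.84 mm.
Sensor diagonal = √(41.04² + 27.47²) = √2438.8825 ≈ 49.3850 mm.
α = 2·arctan(49.385 / (2 × 435.84)) = 2·arctan(0.05666) ≈ 6.4853°.

6.49°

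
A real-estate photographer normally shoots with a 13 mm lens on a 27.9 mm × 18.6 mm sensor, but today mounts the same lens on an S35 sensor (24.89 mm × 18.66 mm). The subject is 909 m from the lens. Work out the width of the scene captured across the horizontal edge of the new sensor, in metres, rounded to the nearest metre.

The focal length stays 13 mm; the relevant sensor dimension is now w = 24.89 mm. Object distance dₒ = 909 m = 909000 mm.
Thin-lens field width W = w·(dₒ − f)/f = 24.89 × (909000 − 13)/13 ≈ 1740360.495 mm = 1740.36 m.

1740 m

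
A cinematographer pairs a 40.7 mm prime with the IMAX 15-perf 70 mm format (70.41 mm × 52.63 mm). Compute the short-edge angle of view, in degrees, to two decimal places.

65.77°

Angle of view α = 2·arctan(h/2f) with h = 52.63 mm and f = 40.7 mm.
h/2f = 0.64656; arctan(0.64656) ≈ 32.8851°, so α ≈ 65.7702°.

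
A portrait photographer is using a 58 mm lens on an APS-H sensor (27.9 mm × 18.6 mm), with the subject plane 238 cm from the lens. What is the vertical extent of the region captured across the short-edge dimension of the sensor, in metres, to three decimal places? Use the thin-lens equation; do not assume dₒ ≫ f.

0.745 m

dₒ: 238 cm = 2380 mm.
Similar triangles through the lens centre give W/dₒ = h/dᵢ; with 1/f = 1/dₒ + 1/dᵢ this gives W = h·(dₒ − f)/f.
W = 18.6 mm × (2380 − 58) / 58 = 18.6 × 40.0345 ≈ 744.641 mm = 0.744641 m.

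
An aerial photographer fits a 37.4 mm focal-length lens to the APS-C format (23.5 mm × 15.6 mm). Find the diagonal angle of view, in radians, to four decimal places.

0.7212 rad

Sensor diagonal = √(23.5² + 15.6²) = √795.6100 ≈ 28.2066 mm.
Angle of view α = 2·arctan(d/2f) with d = 28.2066 mm and f = 37.4 mm.
d/2f = 0.37709; arctan(0.37709) ≈ 0.3606 rad, so α ≈ 0.7212 rad.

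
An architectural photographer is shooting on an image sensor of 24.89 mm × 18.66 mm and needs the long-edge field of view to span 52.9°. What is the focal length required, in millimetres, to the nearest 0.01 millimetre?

25.02 mm

From α = 2·arctan(w/2f) we get f = w / (2·tan(α/2)).
With w = 24.89 mm and α/2 = 26.45°, tan(α/2) ≈ 0.49749, so f ≈ 24.89 / 0.99498 ≈ 25.0155 mm.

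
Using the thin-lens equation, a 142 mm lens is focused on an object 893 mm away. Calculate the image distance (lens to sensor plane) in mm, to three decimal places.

1/dᵢ = 1/f − 1/dₒ = 1/142 − 1/893 = 0.0059224 mm⁻¹.
dᵢ = 1/0.0059224 ≈ 168.8495 mm.

168.850 mm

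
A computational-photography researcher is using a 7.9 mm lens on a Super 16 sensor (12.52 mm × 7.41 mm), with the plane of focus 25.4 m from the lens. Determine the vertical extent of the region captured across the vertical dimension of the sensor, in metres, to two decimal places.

23.82 m

dₒ: 25.4 m = 25400 mm.
Similar triangles through the lens centre give W/dₒ = h/dᵢ; with 1/f = 1/dₒ + 1/dᵢ this gives W = h·(dₒ − f)/f.
W = 7.41 mm × (25400 − 7.9) / 7.9 = 7.41 × 3214.1899 ≈ 23817.147 mm = 23.8171 m.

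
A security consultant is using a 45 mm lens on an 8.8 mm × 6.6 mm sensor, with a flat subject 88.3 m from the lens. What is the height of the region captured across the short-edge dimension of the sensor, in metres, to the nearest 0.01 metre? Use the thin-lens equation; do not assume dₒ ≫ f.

dₒ: 88.3 m = 88300 mm.
Similar triangles through the lens centre give W/dₒ = h/dᵢ; with 1/f = 1/dₒ + 1/dᵢ this gives W = h·(dₒ − f)/f.
W = 6.6 mm × (88300 − 45) / 45 = 6.6 × 1961.2222 ≈ 12944.067 mm = 12.9441 m.

12.94 m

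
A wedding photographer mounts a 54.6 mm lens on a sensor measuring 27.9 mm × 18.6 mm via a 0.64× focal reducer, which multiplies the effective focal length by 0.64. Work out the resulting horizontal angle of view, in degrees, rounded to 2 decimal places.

Effective focal length f = 54.6 × 0.64 = 34.944 mm.
α = 2·arctan(27.9 / (2 × 34.944)) = 2·arctan(0.39921) ≈ 43.5248°.

43.52°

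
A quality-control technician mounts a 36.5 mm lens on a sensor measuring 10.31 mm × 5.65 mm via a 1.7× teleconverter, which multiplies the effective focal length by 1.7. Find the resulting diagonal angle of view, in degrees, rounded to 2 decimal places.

Effective focal length f = 36.5 × 1.7 = 62.05 mm.
Sensor diagonal = √(10.31² + 5.65²) = √138.2186 ≈ 11.7566 mm.
α = 2·arctan(11.757 / (2 × 62.05)) = 2·arctan(0.09474) ≈ 10.8236°.

10.82°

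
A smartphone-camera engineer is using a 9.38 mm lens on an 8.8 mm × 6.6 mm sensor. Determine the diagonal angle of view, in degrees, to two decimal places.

Sensor diagonal = √(8.8² + 6.6²) = √121.0000 ≈ 11.0000 mm.
Angle of view α = 2·arctan(d/2f) with d = 11.0000 mm and f = 9.38 mm.
d/2f = 0.58635; arctan(0.58635) ≈ 30.3854°, so α ≈ 60.7708°.

60.77°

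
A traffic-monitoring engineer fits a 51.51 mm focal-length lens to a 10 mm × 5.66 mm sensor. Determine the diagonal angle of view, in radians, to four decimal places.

0.2222 rad

Sensor diagonal = √(10² + 5.66²) = √132.0356 ≈ 11.4907 mm.
Angle of view α = 2·arctan(d/2f) with d = 11.4907 mm and f = 51.51 mm.
d/2f = 0.11154; arctan(0.11154) ≈ 0.1111 rad, so α ≈ 0.2222 rad.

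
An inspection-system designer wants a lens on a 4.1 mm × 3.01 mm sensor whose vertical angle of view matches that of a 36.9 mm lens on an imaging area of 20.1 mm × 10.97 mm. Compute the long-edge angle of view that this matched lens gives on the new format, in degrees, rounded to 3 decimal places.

22.892°

Equal vertical AOV ⇒ f₂ = f₁ · 3.01/10.97 = 36.9 × 0.27438 ≈ 10.1248 mm.
Long-edge AOV on the new format = 2·arctan(4.1 / (2 × 10.1248)) = 2·arctan(0.20247) ≈ 22.8922°.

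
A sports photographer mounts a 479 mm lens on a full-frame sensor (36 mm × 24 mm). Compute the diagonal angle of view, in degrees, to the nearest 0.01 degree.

5.17°

Sensor diagonal = √(36² + 24²) = √1872.0000 ≈ 43.2666 mm.
Angle of view α = 2·arctan(d/2f) with d = 43.2666 mm and f = 479 mm.
d/2f = 0.04516; arctan(0.04516) ≈ 2.5859°, so α ≈ 5.1718°.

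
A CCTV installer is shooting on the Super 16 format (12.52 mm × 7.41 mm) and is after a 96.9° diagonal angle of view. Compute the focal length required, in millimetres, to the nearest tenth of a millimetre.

6.4 mm

Sensor diagonal = √(12.52² + 7.41²) = √211.6585 ≈ 14.5485 mm.
From α = 2·arctan(d/2f) we get f = d / (2·tan(α/2)).
With d = 14.5485 mm and α/2 = 48.45°, tan(α/2) ≈ 1.12831, so f ≈ 14.5485 / 2.25662 ≈ 6.4470 mm.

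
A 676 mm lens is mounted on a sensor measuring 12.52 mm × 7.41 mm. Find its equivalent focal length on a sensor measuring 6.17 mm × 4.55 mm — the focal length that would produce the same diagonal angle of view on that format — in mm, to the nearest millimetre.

356 mm

Sensor diagonal = √(12.52² + 7.41²) = √211.6585 ≈ 14.5485 mm.
Sensor diagonal = √(6.17² + 4.55²) = √58.7714 ≈ 7.6663 mm.
Equal angle of view means equal diagonal/f ratio, so f₂ = f₁ · (diagonal₂/diagonal₁) = 676 × 7.6663/14.5485.
f₂ = 676 × 0.52694 ≈ 356.215 mm.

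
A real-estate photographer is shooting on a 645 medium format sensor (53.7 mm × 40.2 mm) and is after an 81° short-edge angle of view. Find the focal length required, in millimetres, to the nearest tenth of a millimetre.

From α = 2·arctan(h/2f) we get f = h / (2·tan(α/2)).
With h = 40.2 mm and α/2 = 40.5°, tan(α/2) ≈ 0.85408, so f ≈ 40.2 / 1.70816 ≈ 23.5341 mm.

23.5 mm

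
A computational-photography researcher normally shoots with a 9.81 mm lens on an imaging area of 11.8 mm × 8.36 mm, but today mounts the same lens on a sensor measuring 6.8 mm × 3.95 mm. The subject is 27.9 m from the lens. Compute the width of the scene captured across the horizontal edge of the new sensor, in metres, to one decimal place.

The focal length stays 9.81 mm; the relevant sensor dimension is now w = 6.8 mm. Object distance dₒ = 27.9 m = 27900 mm.
Thin-lens field width W = w·(dₒ − f)/f = 6.8 × (27900 − 9.81)/9.81 ≈ 19332.650 mm = 19.3326 m.

19.3 m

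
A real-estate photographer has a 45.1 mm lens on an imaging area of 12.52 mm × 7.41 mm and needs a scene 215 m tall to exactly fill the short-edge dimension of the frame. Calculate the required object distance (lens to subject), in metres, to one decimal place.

W: 215 m = 215000 mm.
Magnification m = h/W = dᵢ/dₒ; combined with 1/f = 1/dₒ + 1/dᵢ this gives dₒ = f·(1 + W/h).
dₒ = 45.1 mm × (1 + 215000/7.41) = 45.1 × 29015.8448 ≈ 1308614.601 mm = 1308.61 m.

1308.6 m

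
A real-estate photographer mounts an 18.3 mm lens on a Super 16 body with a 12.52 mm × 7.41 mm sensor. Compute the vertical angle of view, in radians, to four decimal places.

Angle of view α = 2·arctan(h/2f) with h = 7.41 mm and f = 18.3 mm.
h/2f = 0.20246; arctan(0.20246) ≈ 0.1998 rad, so α ≈ 0.3995 rad.

0.3995 rad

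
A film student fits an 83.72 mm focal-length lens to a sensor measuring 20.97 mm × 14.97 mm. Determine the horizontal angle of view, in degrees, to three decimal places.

Angle of view α = 2·arctan(w/2f) with w = 20.97 mm and f = 83.72 mm.
w/2f = 0.12524; arctan(0.12524) ≈ 7.1385°, so α ≈ 14.2770°.

14.277°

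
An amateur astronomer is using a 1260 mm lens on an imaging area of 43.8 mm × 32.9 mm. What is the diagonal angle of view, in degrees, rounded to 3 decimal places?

2.491°

Sensor diagonal = √(43.8² + 32.9²) = √3000.8500 ≈ 54.7800 mm.
Angle of view α = 2·arctan(d/2f) with d = 54.7800 mm and f = 1260 mm.
d/2f = 0.02174; arctan(0.02174) ≈ 1.2453°, so α ≈ 2.4906°.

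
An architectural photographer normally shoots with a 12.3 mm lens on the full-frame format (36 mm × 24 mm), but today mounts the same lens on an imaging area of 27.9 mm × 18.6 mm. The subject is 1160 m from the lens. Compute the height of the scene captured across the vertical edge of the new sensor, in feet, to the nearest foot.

5755 ft

The focal length stays 12.3 mm; the relevant sensor dimension is now h = 18.6 mm. Object distance dₒ = 1160 m = 1.16e+06 mm.
Thin-lens field height W = h·(dₒ − f)/f = 18.6 × (1.16e+06 − 12.3)/12.3 ≈ 1754127.741 mm = 1754127.741/304.8 ft = 5755.01 ft.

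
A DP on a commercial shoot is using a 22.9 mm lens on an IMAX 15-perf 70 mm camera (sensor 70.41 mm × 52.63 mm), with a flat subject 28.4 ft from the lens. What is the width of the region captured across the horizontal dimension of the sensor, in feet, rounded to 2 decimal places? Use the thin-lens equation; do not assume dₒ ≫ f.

87.09 ft

dₒ: 28.4 ft × 304.8 mm/ft = 8656.32 mm.
Similar triangles through the lens centre give W/dₒ = w/dᵢ; with 1/f = 1/dₒ + 1/dᵢ this gives W = w·(dₒ − f)/f.
W = 70.41 mm × (8656.32 − 22.9) / 22.9 = 70.41 × 377.0052 ≈ 26544.938 mm = 26544.938/304.8 ft = 87.0897 ft.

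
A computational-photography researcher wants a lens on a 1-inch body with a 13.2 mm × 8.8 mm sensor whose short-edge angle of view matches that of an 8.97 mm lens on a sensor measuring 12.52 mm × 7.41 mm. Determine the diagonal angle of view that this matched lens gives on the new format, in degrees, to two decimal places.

Equal short-edge AOV ⇒ f₂ = f₁ · 8.8/7.41 = 8.97 × 1.18758 ≈ 10.6526 mm.
Sensor diagonal = √(13.2² + 8.8²) = √251.6800 ≈ 15.8644 mm.
Diagonal AOV on the new format = 2·arctan(15.8644 / (2 × 10.6526)) = 2·arctan(0.74462) ≈ 73.3446°.

73.34°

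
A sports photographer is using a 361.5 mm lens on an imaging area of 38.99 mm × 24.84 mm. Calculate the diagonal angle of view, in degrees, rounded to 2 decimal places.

7.32°

Sensor diagonal = √(38.99² + 24.84²) = √2137.2457 ≈ 46.2304 mm.
Angle of view α = 2·arctan(d/2f) with d = 46.2304 mm and f = 361.5 mm.
d/2f = 0.06394; arctan(0.06394) ≈ 3.6586°, so α ≈ 7.3173°.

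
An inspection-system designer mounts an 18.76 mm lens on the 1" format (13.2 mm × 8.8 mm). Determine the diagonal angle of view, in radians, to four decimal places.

Sensor diagonal = √(13.2² + 8.8²) = √251.6800 ≈ 15.8644 mm.
Angle of view α = 2·arctan(d/2f) with d = 15.8644 mm and f = 18.76 mm.
d/2f = 0.42283; arctan(0.42283) ≈ 0.4000 rad, so α ≈ 0.8001 rad.

0.8001 rad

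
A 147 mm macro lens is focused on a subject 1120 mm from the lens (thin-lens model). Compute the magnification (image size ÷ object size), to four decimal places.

Thin lens: 1/f = 1/dₒ + 1/dᵢ → 1/dᵢ = 1/147 − 1/1120 = 0.0059099 mm⁻¹, so dᵢ ≈ 169.2086 mm.
Magnification m = dᵢ/dₒ = 169.2086/1120 ≈ 0.15108.

0.1511×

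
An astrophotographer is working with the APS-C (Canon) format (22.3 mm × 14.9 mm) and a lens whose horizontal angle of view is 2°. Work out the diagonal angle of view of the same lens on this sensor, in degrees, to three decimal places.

2.405°

From the horizontal AOV: f = 22.3 / (2·tan(1°)) = 22.3 / 0.03491 ≈ 638.7831 mm.
Sensor diagonal = √(22.3² + 14.9²) = √719.3000 ≈ 26.8198 mm.
Diagonal AOV = 2·arctan(26.8198 / (2 × 638.7831)) = 2·arctan(0.02099) ≈ 2.4053°.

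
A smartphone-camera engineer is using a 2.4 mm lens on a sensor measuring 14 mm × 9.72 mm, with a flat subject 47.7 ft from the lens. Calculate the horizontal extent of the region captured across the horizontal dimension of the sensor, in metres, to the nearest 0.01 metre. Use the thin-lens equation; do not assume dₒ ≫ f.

84.80 m

dₒ: 47.7 ft × 304.8 mm/ft = 14538.96 mm.
Similar triangles through the lens centre give W/dₒ = w/dᵢ; with 1/f = 1/dₒ + 1/dᵢ this gives W = w·(dₒ − f)/f.
W = 14 mm × (14539 − 2.4) / 2.4 = 14 × 6056.8998 ≈ 84796.597 mm = 84.7966 m.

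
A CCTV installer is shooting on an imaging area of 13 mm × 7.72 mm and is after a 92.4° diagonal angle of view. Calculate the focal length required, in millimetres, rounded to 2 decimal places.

7.25 mm

Sensor diagonal = √(13² + 7.72²) = √228.5984 ≈ 15.1195 mm.
From α = 2·arctan(d/2f) we get f = d / (2·tan(α/2)).
With d = 15.1195 mm and α/2 = 46.2°, tan(α/2) ≈ 1.04279, so f ≈ 15.1195 / 2.08558 ≈ 7.2495 mm.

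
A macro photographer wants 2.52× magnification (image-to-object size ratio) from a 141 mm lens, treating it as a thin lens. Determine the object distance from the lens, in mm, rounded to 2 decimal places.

With m = dᵢ/dₒ and 1/f = 1/dₒ + 1/dᵢ, substituting dᵢ = m·dₒ gives 1/f = (1 + 1/m)/dₒ, hence dₒ = f·(1 + 1/m).
dₒ = 141 × (1 + 1/2.52) = 141 × 1.39683 ≈ 196.952 mm.

196.95 mm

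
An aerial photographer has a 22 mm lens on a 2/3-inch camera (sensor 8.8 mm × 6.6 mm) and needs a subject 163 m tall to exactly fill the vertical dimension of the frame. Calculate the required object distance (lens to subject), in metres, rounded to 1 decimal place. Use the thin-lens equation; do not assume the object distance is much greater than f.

543.4 m

W: 163 m = 163000 mm.
Magnification m = h/W = dᵢ/dₒ; combined with 1/f = 1/dₒ + 1/dᵢ this gives dₒ = f·(1 + W/h).
dₒ = 22 mm × (1 + 163000/6.6) = 22 × 24697.9697 ≈ 543355.333 mm = 543.355 m.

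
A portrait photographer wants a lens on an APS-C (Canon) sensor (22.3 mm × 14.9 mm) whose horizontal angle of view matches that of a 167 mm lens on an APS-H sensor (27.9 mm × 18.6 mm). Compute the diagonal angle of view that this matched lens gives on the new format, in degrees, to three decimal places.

Equal horizontal AOV ⇒ f₂ = f₁ · 22.3/27.9 = 167 × 0.79928 ≈ 133.4803 mm.
Sensor diagonal = √(22.3² + 14.9²) = √719.3000 ≈ 26.8198 mm.
Diagonal AOV on the new format = 2·arctan(26.8198 / (2 × 133.4803)) = 2·arctan(0.10046) ≈ 11.4738°.

11.474°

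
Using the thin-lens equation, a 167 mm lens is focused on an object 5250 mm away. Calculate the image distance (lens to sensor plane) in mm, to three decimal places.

1/dᵢ = 1/f − 1/dₒ = 1/167 − 1/5250 = 0.0057975 mm⁻¹.
dᵢ = 1/0.0057975 ≈ 172.4867 mm.

172.487 mm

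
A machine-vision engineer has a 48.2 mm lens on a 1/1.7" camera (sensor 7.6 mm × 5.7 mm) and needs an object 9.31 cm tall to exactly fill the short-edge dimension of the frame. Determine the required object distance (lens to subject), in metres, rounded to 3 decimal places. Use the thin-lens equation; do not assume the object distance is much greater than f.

0.835 m

W: 9.31 cm = 93.1 mm.
Magnification m = h/W = dᵢ/dₒ; combined with 1/f = 1/dₒ + 1/dᵢ this gives dₒ = f·(1 + W/h).
dₒ = 48.2 mm × (1 + 93.1/5.7) = 48.2 × 17.3333 ≈ 835.467 mm = 0.835467 m.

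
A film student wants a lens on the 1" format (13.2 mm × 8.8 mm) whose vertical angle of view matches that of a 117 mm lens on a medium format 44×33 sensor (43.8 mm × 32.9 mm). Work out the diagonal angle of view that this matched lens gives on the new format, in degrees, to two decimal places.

28.45°

Equal vertical AOV ⇒ f₂ = f₁ · 8.8/32.9 = 117 × 0.26748 ≈ 31.2948 mm.
Sensor diagonal = √(13.2² + 8.8²) = √251.6800 ≈ 15.8644 mm.
Diagonal AOV on the new format = 2·arctan(15.8644 / (2 × 31.2948)) = 2·arctan(0.25347) ≈ 28.4461°.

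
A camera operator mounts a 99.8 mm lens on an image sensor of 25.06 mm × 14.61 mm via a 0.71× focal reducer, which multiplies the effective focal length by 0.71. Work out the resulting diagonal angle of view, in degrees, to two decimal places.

Effective focal length f = 99.8 × 0.71 = 70.858 mm.
Sensor diagonal = √(25.06² + 14.61²) = √841.4557 ≈ 29.0079 mm.
α = 2·arctan(29.008 / (2 × 70.858)) = 2·arctan(0.20469) ≈ 23.1362°.

23.14°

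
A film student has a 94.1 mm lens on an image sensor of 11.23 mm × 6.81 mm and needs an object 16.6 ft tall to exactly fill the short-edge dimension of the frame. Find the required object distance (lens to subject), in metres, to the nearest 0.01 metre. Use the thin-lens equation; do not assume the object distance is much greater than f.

W: 16.6 ft × 304.8 mm/ft = 5059.68 mm.
Magnification m = h/W = dᵢ/dₒ; combined with 1/f = 1/dₒ + 1/dᵢ this gives dₒ = f·(1 + W/h).
dₒ = 94.1 mm × (1 + 5059.68/6.81) = 94.1 × 743.9779 ≈ 70008.325 mm = 70.0083 m.

70.01 m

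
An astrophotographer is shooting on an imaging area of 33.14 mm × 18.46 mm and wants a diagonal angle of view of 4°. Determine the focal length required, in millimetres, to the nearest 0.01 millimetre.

543.15 mm

Sensor diagonal = √(33.14² + 18.46²) = √1439.0312 ≈ 37.9346 mm.
From α = 2·arctan(d/2f) we get f = d / (2·tan(α/2)).
With d = 37.9346 mm and α/2 = 2°, tan(α/2) ≈ 0.03492, so f ≈ 37.9346 / 0.06984 ≈ 543.1519 mm.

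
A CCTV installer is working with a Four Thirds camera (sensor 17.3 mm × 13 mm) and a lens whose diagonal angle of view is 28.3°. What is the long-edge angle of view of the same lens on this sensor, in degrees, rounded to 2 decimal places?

Sensor diagonal = √(17.3² + 13²) = √468.2900 ≈ 21.6400 mm.
From the diagonal AOV: f = 21.6400 / (2·tan(14.15°)) = 21.6400 / 0.50422 ≈ 42.9177 mm.
Long-edge AOV = 2·arctan(17.3 / (2 × 42.9177)) = 2·arctan(0.20155) ≈ 22.7904°.

22.79°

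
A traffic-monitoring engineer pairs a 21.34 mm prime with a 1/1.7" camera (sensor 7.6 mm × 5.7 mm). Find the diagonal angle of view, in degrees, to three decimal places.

Sensor diagonal = √(7.6² + 5.7²) = √90.2500 ≈ 9.5000 mm.
Angle of view α = 2·arctan(d/2f) with d = 9.5000 mm and f = 21.34 mm.
d/2f = 0.22259; arctan(0.22259) ≈ 12.5487°, so α ≈ 25.0974°.

25.097°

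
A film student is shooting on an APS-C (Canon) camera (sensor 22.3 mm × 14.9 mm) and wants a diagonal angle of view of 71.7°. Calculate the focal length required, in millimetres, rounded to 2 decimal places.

18.56 mm

Sensor diagonal = √(22.3² + 14.9²) = √719.3000 ≈ 26.8198 mm.
From α = 2·arctan(d/2f) we get f = d / (2·tan(α/2)).
With d = 26.8198 mm and α/2 = 35.85°, tan(α/2) ≈ 0.72255, so f ≈ 26.8198 / 1.44510 ≈ 18.5591 mm.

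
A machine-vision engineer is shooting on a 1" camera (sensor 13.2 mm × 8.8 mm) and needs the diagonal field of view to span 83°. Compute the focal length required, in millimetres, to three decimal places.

Sensor diagonal = √(13.2² + 8.8²) = √251.6800 ≈ 15.8644 mm.
From α = 2·arctan(d/2f) we get f = d / (2·tan(α/2)).
With d = 15.8644 mm and α/2 = 41.5°, tan(α/2) ≈ 0.88473, so f ≈ 15.8644 / 1.76945 ≈ 8.9657 mm.

8.966 mm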